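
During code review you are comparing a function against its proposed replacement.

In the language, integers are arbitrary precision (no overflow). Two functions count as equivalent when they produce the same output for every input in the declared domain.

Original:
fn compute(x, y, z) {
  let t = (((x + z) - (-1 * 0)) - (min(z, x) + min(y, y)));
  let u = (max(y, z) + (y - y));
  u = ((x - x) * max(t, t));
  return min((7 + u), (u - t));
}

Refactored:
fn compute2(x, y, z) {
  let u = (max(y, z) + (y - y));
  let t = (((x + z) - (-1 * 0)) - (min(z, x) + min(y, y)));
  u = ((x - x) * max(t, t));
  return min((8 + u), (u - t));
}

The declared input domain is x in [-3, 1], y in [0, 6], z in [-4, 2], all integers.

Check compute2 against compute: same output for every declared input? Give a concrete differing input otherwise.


These are not equivalent — on x=-3, y=5, z=-4 the outputs split (7 vs 8).
compute: t becomes -8; next u becomes 5; next u becomes 0; next final value 7
compute2: u becomes 5; next t becomes -8; next u becomes 0; next final value 8
verdict: not equivalent; witness: x=-3, y=5, z=-4


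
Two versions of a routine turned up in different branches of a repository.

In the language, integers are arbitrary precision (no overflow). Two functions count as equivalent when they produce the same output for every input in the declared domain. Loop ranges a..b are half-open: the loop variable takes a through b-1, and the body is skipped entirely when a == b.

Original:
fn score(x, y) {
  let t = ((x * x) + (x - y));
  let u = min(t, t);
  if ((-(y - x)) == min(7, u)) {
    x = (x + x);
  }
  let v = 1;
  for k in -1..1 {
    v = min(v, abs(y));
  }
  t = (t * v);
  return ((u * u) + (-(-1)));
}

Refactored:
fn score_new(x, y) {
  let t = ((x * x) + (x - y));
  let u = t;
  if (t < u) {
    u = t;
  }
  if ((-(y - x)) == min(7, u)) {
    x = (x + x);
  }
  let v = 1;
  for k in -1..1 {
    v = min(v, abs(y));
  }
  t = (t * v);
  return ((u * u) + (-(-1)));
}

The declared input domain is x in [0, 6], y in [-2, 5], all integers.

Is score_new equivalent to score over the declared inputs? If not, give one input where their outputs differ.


Comparing the listings, the differences include: branching structure differs, plus min/max/abs usage differs, plus comparison usage differs, plus statement counts differ.
Spot check at x=1, y=-1 — score: t becomes 3; next u becomes 3; next ((-(y - x)) == min(7, u)) evaluates to false; next v becomes 1; next at k=-1:; next v becomes 1; next at k=0:; next v becomes 1; next t becomes 3; next final value 10. score_new: t becomes 3; next u becomes 3; next (t < u) evaluates to false; next ((-(y - x)) == min(7, u)) evaluates to false; next v becomes 1; next at k=-1:; next v becomes 1; next at k=0:; next v becomes 1; next t becomes 3; next final value 10. Both give 10.
Across all 56 domain points the two functions coincide.
verdict: equivalent


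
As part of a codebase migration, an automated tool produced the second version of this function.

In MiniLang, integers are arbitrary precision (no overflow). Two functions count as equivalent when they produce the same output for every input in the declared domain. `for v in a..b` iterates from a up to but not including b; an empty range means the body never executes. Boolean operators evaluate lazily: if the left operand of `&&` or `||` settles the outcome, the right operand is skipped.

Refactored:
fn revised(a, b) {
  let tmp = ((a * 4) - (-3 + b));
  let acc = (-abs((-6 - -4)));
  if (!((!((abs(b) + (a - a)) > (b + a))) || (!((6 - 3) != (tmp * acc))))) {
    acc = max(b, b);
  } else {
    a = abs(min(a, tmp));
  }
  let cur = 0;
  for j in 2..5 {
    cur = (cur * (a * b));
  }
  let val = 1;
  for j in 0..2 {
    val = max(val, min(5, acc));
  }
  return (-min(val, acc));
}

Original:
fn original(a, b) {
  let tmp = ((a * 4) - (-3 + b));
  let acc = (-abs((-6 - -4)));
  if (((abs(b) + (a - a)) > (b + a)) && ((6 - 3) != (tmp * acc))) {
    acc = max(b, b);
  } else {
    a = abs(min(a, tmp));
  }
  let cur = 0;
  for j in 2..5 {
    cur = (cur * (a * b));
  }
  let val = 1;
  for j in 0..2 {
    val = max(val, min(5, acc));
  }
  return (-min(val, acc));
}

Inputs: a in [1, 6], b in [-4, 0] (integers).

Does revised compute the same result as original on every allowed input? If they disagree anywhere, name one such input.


Although boolean connective usage differs, 30/30 inputs agree.
verdict: equivalent


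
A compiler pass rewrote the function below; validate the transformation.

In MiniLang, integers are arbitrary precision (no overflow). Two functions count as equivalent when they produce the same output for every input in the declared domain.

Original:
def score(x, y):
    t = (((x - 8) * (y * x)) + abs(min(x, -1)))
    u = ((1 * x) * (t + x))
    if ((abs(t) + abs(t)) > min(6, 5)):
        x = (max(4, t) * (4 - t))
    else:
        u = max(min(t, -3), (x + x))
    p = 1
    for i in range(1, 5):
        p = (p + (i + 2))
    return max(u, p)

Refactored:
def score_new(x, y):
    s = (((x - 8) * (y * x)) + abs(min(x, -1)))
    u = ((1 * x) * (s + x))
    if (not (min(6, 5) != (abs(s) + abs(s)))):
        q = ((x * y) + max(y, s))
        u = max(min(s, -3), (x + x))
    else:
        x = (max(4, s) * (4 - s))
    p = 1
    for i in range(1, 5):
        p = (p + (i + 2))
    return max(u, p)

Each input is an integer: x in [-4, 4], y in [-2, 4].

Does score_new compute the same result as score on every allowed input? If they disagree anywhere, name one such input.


Consider the input x=4, y=0.
score: t = 1; u = 20; ((abs(t) + abs(t)) > min(6, 5)) -> false; u = 8; p = 1; [i=1]; p = 4; [i=2]; p = 8; [i=3]; p = 13; [i=4]; p = 19; return 19
score_new: s = 1; u = 20; (not (min(6, 5) != (abs(s) + abs(s)))) -> false; x = 12; p = 1; [i=1]; p = 4; [i=2]; p = 8; [i=3]; p = 13; [i=4]; p = 19; return 20
19 vs 20 — the two versions disagree here.
verdict: not equivalent; witness: x=4, y=0


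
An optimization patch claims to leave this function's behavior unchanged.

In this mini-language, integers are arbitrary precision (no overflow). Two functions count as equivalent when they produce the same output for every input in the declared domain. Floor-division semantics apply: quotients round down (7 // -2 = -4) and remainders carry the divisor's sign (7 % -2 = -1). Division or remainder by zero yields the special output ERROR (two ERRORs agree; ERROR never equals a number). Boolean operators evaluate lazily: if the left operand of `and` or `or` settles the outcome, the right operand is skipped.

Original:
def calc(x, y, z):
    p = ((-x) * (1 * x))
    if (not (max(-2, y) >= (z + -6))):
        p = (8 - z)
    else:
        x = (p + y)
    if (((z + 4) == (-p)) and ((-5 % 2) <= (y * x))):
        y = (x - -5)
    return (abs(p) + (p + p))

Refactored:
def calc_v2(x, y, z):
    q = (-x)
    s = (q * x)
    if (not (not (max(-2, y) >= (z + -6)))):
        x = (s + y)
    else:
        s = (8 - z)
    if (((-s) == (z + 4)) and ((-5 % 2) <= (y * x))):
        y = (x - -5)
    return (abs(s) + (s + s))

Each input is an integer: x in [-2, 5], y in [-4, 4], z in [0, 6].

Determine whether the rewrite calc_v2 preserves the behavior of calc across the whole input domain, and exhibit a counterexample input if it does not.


Side by side, the visible changes include: local variable names differ; also arithmetic usage differs; also constant usage differs; also statement counts differ; also boolean connective usage differs.
Tracing x=5, y=-4, z=0: calc: p becomes -25; next (not (max(-2, y) >= (z + -6))) evaluates to false; next x becomes -29; next (((z + 4) == (-p)) and ((-5 % 2) <= (y * x))) evaluates to false; next final value -25 | calc_v2: q becomes -5; next s becomes -25; next (not (not (max(-2, y) >= (z + -6)))) evaluates to true; next x becomes -29; next (((-s) == (z + 4)) and ((-5 % 2) <= (y * x))) evaluates to false; next final value -25 — matching result -25.
Checked all 504 inputs in the declared domain: the outputs agree on every one.
verdict: equivalent


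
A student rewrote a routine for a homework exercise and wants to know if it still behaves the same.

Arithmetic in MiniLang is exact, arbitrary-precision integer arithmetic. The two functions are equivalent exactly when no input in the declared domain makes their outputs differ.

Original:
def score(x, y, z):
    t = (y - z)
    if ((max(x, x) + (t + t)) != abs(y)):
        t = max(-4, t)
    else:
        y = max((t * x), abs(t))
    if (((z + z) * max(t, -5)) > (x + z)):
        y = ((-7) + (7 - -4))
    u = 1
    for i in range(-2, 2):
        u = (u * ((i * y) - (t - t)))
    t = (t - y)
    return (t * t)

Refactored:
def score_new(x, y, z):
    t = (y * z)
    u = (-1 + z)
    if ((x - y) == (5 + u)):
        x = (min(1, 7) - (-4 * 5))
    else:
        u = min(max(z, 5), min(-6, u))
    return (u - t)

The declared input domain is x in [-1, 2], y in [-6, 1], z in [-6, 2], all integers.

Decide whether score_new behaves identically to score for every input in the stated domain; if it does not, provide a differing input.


The rewrite breaks on x=-1, y=-6, z=-6, where the results are 16 and -43.
score: t := 0 | ((max(x, x) + (t + t)) != abs(y)): true | t := 0 | (((z + z) * max(t, -5)) > (x + z)): true | y := 4 | u := 1 | iter i=-2: | u := -8 | iter i=-1: | u := 32 | iter i=0: | u := 0 | iter i=1: | u := 0 | t := -4 | result 16
score_new: t := 36 | u := -7 | ((x - y) == (5 + u)): false | u := -7 | result -43
verdict: not equivalent; witness: x=-1, y=-6, z=-6


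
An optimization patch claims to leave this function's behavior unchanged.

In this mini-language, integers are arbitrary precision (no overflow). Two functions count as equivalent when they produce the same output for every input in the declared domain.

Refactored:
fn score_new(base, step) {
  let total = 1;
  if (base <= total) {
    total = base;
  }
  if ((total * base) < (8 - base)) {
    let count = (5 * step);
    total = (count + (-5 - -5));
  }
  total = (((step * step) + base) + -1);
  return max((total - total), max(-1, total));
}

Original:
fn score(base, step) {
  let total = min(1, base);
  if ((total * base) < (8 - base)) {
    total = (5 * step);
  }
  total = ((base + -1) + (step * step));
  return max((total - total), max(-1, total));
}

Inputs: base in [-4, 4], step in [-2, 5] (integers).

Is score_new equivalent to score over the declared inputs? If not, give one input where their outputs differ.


There is a behavioral-looking edit here, yet the outcome never shifts on this domain.
As a probe, take base=0, step=0: score runs total=0, then ((total * base) < (8 - base)) is true, then total=0, then total=-1, then returns 0; score_new runs total=1, then (base <= total) is true, then total=0, then ((total * base) < (8 - base)) is true, then count=0, then total=0, then total=-1, then returns 0; both end at 0.
Checked all 72 inputs in the declared domain: the outputs agree on every one.
verdict: equivalent


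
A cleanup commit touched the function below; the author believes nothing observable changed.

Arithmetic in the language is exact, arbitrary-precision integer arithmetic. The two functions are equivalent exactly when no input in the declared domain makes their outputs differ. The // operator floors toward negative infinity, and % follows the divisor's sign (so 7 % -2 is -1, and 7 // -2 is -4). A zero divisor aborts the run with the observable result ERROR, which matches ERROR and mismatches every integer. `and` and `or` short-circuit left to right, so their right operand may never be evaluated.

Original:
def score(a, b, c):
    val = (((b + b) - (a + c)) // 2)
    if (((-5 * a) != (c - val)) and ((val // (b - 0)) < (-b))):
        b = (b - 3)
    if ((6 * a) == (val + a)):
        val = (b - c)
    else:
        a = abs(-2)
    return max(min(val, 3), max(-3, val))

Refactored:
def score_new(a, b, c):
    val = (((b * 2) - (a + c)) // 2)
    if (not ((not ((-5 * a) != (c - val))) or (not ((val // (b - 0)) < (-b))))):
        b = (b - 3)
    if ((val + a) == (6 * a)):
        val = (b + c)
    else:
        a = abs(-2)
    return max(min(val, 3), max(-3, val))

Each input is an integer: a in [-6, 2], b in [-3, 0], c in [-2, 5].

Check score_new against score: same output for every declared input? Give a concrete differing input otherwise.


There is a counterexample at a=-1, b=-3, c=4: -3 on one side, -2 on the other.
score: val = -5; (((-5 * a) != (c - val)) and ((val // (b - 0)) < (-b))) -> true; b = -6; ((6 * a) == (val + a)) -> true; val = -10; return -3
score_new: val = -5; (not ((not ((-5 * a) != (c - val))) or (not ((val // (b - 0)) < (-b))))) -> true; b = -6; ((val + a) == (6 * a)) -> true; val = -2; return -2
verdict: not equivalent; witness: a=-1, b=-3, c=4


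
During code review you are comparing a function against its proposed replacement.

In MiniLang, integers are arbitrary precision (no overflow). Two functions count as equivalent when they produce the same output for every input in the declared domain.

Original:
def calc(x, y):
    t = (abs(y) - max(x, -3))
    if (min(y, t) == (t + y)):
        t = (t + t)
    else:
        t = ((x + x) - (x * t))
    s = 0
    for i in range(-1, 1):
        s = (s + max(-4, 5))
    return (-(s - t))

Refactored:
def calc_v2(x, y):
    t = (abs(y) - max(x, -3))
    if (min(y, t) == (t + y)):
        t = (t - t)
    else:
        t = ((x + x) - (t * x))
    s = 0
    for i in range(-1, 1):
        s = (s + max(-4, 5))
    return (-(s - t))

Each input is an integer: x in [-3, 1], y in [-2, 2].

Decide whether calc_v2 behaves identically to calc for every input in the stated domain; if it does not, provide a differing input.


Evaluate both at x=1, y=0.
calc: t = -1; (min(y, t) == (t + y)) -> true; t = -2; s = 0; [i=-1]; s = 5; [i=0]; s = 10; return -12
calc_v2: t = -1; (min(y, t) == (t + y)) -> true; t = 0; s = 0; [i=-1]; s = 5; [i=0]; s = 10; return -10
-12 != -10, so the rewrite changes behavior.
verdict: not equivalent; witness: x=1, y=0


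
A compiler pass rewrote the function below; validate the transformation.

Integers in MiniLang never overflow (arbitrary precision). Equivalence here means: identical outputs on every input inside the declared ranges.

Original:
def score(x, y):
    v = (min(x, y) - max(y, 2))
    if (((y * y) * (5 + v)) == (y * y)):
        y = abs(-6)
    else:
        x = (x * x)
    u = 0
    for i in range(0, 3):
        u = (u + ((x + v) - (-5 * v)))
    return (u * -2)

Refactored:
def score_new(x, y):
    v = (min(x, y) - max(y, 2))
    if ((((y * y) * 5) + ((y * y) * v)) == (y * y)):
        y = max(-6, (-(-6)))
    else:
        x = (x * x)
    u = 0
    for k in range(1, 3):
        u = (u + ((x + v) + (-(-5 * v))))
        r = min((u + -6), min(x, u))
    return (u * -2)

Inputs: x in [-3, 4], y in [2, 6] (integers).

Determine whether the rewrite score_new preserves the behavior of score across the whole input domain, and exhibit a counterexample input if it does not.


At x=-3, y=2: score gives 126, score_new gives 84.
verdict: not equivalent; witness: x=-3, y=2


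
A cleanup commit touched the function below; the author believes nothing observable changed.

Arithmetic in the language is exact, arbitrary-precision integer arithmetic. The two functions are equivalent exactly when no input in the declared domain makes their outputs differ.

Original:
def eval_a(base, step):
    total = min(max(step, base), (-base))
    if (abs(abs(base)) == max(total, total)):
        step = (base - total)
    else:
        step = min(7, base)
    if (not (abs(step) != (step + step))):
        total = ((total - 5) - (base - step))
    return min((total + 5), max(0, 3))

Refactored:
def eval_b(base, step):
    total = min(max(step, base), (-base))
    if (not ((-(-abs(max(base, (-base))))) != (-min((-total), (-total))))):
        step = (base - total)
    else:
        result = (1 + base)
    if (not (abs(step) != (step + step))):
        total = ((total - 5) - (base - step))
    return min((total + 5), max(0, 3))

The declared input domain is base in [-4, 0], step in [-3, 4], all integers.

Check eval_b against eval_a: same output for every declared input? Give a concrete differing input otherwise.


The rewrite breaks on base=-2, step=0, where the results are 3 and 2.
eval_a: total = 0; (abs(abs(base)) == max(total, total)) -> false; step = -2; (not (abs(step) != (step + step))) -> false; return 3
eval_b: total = 0; (not ((-(-abs(max(base, (-base))))) != (-min((-total), (-total))))) -> false; result = -1; (not (abs(step) != (step + step))) -> true; total = -3; return 2
verdict: not equivalent; witness: base=-2, step=0


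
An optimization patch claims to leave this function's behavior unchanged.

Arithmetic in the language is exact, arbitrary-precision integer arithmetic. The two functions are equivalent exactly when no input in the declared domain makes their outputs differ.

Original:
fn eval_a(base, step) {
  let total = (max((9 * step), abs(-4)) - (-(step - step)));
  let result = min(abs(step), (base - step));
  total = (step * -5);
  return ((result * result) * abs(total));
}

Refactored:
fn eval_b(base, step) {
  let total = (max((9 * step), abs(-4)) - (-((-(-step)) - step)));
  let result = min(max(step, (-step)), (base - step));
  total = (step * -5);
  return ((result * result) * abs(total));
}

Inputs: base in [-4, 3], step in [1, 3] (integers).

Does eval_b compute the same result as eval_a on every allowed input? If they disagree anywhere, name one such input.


The two versions differ — the changes include min/max/abs usage differs.
Spot check at base=-1, step=2 — eval_a: total := 18 | result := -3 | total := -10 | result 90. eval_b: total := 18 | result := -3 | total := -10 | result 90. Both give 90.
Every one of the 24 inputs gives matching results.
verdict: equivalent


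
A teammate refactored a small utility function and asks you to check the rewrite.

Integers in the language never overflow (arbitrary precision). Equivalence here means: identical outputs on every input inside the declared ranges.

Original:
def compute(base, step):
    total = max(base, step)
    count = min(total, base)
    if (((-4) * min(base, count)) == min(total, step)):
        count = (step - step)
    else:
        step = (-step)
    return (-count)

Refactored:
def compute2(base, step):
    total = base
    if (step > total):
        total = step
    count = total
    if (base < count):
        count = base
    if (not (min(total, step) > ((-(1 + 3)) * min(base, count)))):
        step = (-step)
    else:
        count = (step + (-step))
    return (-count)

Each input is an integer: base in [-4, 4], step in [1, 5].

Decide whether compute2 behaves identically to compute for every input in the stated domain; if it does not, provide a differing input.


There is a counterexample at base=-1, step=4: 0 on one side, 1 on the other.
compute: total = 4; count = -1; (((-4) * min(base, count)) == min(total, step)) -> true; count = 0; return 0
compute2: total = -1; (step > total) -> true; total = 4; count = 4; (base < count) -> true; count = -1; (not (min(total, step) > ((-(1 + 3)) * min(base, count)))) -> true; step = -4; return 1
verdict: not equivalent; witness: base=-1, step=4


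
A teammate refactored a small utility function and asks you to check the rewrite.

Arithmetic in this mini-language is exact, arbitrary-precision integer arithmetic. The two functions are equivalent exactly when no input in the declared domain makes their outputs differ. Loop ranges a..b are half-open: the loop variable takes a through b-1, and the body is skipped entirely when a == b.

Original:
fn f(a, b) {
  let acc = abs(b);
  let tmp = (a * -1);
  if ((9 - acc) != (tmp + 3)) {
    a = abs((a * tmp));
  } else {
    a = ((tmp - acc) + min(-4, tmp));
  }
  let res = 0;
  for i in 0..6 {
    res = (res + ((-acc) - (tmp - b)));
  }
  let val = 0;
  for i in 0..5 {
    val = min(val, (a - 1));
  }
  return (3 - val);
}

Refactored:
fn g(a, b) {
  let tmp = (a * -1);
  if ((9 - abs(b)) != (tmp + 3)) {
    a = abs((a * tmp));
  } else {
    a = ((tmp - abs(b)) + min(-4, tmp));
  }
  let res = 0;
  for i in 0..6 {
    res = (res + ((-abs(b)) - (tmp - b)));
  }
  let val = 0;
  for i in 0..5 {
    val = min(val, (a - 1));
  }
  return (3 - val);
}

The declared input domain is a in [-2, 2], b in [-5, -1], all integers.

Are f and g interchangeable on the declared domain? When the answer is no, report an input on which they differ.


Behavior is preserved: although statement counts differ, plus local variable names differ, plus min/max/abs usage differs, the outputs never diverge.
Tracing a=2, b=-2: f: acc := 2 | tmp := -2 | ((9 - acc) != (tmp + 3)): true | a := 4 | res := 0 | iter i=0: | res := -2 | iter i=1: | res := -4 | iter i=2: | res := -6 | iter i=3: | res := -8 | iter i=4: | res := -10 | iter i=5: | res := -12 | val := 0 | iter i=0: | val := 0 | iter i=1: | val := 0 | iter i=2: | val := 0 | iter i=3: | val := 0 | iter i=4: | val := 0 | result 3 | g: tmp := -2 | ((9 - abs(b)) != (tmp + 3)): true | a := 4 | res := 0 | iter i=0: | res := -2 | iter i=1: | res := -4 | iter i=2: | res := -6 | iter i=3: | res := -8 | iter i=4: | res := -10 | iter i=5: | res := -12 | val := 0 | iter i=0: | val := 0 | iter i=1: | val := 0 | iter i=2: | val := 0 | iter i=3: | val := 0 | iter i=4: | val := 0 | result 3 — matching result 3.
Every one of the 25 inputs gives matching results.
verdict: equivalent


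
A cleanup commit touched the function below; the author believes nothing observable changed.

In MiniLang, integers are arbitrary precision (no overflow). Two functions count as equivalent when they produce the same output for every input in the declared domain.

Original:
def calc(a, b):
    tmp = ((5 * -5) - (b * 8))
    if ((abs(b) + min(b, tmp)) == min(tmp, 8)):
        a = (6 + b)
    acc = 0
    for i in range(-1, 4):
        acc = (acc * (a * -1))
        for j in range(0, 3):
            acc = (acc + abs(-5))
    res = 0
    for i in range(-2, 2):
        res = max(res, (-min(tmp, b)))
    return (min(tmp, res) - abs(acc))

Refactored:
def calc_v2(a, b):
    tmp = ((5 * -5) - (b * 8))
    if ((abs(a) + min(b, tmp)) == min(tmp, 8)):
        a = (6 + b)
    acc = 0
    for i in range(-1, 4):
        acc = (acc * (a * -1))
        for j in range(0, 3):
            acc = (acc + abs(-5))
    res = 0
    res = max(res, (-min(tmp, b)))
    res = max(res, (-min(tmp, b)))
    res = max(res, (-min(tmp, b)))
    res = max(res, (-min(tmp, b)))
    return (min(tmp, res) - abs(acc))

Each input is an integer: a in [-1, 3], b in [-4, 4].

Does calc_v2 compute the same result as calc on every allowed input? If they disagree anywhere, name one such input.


Try a=-1, b=0.
calc: tmp := -25 | ((abs(b) + min(b, tmp)) == min(tmp, 8)): true | a := 6 | acc := 0 | iter i=-1: | acc := 0 | iter j=0: | acc := 5 | iter j=1: | acc := 10 | iter j=2: | acc := 15 | iter i=0: | acc := -90 | iter j=0: | acc := -85 | iter j=1: | acc := -80 | iter j=2: | acc := -75 | iter i=1: | acc := 450 | iter j=0: | acc := 455 | iter j=1: | acc := 460 | iter j=2: | acc := 465 | iter i=2: | acc := -2790 | iter j=0: | acc := -2785 | iter j=1: | acc := -2780 | iter j=2: | acc := -2775 | iter i=3: | acc := 16650 | iter j=0: | acc := 16655 | iter j=1: | acc := 16660 | iter j=2: | acc := 16665 | res := 0 | iter i=-2: | res := 25 | iter i=-1: | res := 25 | iter i=0: | res := 25 | iter i=1: | res := 25 | result -16690
calc_v2: tmp := -25 | ((abs(a) + min(b, tmp)) == min(tmp, 8)): false | acc := 0 | iter i=-1: | acc := 0 | iter j=0: | acc := 5 | iter j=1: | acc := 10 | iter j=2: | acc := 15 | iter i=0: | acc := 15 | iter j=0: | acc := 20 | iter j=1: | acc := 25 | iter j=2: | acc := 30 | iter i=1: | acc := 30 | iter j=0: | acc := 35 | iter j=1: | acc := 40 | iter j=2: | acc := 45 | iter i=2: | acc := 45 | iter j=0: | acc := 50 | iter j=1: | acc := 55 | iter j=2: | acc := 60 | iter i=3: | acc := 60 | iter j=0: | acc := 65 | iter j=1: | acc := 70 | iter j=2: | acc := 75 | res := 0 | res := 25 | res := 25 | res := 25 | res := 25 | result -100
-16690 and -100 differ, so these are not the same function on this domain.
verdict: not equivalent; witness: a=-1, b=0


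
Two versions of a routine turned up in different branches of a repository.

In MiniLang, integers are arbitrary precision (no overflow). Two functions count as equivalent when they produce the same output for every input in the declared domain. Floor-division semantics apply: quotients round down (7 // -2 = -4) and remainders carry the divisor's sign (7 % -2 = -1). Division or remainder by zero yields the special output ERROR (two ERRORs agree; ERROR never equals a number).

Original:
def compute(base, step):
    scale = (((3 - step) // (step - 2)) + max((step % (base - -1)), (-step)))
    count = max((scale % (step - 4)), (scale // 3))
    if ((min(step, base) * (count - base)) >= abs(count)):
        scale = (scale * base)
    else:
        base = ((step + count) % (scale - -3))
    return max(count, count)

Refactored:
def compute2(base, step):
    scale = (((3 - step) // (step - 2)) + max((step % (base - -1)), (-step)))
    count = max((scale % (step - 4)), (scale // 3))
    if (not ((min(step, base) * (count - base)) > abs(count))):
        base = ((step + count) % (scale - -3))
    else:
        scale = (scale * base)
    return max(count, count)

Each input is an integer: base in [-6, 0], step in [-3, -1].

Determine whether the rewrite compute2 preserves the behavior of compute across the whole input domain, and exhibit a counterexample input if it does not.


The suspicious edit (`((min(step, base) * (count - base)) >= abs(count))` became `((min(step, base) * (count - base)) > abs(count))`) never changes the result for any input inside the declared domain.
One worked example (base=-4, step=-1) — compute: scale := -1 | count := -1 | ((min(step, base) * (count - base)) >= abs(count)): false | base := 0 | result -1; compute2: scale := -1 | count := -1 | (not ((min(step, base) * (count - base)) > abs(count))): true | base := 0 | result -1; agreement on -1.
Sweeping the whole domain (21 inputs) finds no disagreement.
verdict: equivalent


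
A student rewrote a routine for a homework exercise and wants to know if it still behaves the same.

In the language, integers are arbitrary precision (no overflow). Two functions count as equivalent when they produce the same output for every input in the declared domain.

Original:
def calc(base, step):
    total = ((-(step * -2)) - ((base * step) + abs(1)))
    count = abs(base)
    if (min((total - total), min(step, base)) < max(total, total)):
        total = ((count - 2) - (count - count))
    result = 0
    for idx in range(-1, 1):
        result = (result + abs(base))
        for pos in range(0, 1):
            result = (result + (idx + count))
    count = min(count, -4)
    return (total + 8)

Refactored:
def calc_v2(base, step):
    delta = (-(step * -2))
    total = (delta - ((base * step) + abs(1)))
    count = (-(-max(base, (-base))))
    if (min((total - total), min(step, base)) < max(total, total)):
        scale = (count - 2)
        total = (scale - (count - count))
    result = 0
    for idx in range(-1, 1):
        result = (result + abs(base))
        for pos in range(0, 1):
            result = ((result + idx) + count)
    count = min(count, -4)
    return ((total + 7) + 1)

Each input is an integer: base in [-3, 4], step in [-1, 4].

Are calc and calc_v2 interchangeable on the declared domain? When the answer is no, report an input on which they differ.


Although arithmetic usage differs, and min/max/abs usage differs, and constant usage differs, and local variable names differ, and statement counts differ, 48/48 inputs agree.
verdict: equivalent


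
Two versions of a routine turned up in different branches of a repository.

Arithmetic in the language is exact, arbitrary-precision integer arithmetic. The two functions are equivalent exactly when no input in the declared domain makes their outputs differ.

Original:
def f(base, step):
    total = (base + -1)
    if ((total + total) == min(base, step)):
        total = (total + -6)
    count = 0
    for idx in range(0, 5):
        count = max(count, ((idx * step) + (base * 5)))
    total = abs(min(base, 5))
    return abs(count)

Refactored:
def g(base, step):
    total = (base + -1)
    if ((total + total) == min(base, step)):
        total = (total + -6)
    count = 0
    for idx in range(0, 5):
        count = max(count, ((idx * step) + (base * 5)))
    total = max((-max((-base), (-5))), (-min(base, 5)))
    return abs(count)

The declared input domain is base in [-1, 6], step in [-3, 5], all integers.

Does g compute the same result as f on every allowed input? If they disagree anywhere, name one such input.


Side by side, the visible changes include: constant usage differs, min/max/abs usage differs.
Tracing base=6, step=-3: f: total=5, then ((total + total) == min(base, step)) is false, then count=0, then (idx=0), then count=30, then (idx=1), then count=30, then (idx=2), then count=30, then (idx=3), then count=30, then (idx=4), then count=30, then total=5, then returns 30 | g: total=5, then ((total + total) == min(base, step)) is false, then count=0, then (idx=0), then count=30, then (idx=1), then count=30, then (idx=2), then count=30, then (idx=3), then count=30, then (idx=4), then count=30, then total=5, then returns 30 — matching result 30.
Checked all 72 inputs in the declared domain: the outputs agree on every one.
verdict: equivalent


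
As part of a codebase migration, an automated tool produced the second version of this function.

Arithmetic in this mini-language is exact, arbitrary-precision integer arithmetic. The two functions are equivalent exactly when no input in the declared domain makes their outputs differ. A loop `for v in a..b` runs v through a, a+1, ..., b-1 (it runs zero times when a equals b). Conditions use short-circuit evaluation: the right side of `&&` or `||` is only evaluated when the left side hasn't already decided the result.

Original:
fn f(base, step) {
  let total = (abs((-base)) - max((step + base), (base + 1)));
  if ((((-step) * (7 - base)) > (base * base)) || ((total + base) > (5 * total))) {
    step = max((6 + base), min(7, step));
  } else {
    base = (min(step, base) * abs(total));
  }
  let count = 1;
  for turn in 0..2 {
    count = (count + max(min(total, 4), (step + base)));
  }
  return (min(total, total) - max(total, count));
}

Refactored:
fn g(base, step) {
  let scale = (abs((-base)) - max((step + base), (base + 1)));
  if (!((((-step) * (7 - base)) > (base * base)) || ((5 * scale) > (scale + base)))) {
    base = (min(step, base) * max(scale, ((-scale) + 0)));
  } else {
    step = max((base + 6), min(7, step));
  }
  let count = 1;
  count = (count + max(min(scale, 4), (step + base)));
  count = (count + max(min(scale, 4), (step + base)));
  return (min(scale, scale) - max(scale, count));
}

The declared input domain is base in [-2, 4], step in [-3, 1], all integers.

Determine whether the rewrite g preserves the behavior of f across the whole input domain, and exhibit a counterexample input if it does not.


Input base=-1, step=0: -2 from f versus -8 from g.
verdict: not equivalent; witness: base=-1, step=0


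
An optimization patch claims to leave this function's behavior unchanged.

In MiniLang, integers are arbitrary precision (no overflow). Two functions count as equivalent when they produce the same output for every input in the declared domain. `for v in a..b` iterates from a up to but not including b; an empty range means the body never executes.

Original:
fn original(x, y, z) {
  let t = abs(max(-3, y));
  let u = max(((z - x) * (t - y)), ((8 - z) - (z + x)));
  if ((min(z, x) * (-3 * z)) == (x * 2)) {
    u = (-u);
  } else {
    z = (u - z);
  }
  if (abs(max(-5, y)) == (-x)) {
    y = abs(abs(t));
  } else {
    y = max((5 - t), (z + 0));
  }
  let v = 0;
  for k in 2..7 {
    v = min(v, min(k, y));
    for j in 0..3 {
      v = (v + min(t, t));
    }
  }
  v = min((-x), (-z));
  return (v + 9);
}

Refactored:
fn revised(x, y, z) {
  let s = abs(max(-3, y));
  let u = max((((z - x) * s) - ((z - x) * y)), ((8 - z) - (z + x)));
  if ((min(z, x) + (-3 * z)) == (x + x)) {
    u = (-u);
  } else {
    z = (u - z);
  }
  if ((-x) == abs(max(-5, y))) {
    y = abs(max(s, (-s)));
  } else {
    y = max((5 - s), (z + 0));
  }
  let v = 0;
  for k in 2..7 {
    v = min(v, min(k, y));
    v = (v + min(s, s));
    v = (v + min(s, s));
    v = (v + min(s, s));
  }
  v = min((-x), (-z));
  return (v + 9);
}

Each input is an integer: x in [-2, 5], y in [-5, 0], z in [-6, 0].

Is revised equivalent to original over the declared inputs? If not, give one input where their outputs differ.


On input x=1, y=-5, z=-1, original returns -1 while revised returns 8.
verdict: not equivalent; witness: x=1, y=-5, z=-1


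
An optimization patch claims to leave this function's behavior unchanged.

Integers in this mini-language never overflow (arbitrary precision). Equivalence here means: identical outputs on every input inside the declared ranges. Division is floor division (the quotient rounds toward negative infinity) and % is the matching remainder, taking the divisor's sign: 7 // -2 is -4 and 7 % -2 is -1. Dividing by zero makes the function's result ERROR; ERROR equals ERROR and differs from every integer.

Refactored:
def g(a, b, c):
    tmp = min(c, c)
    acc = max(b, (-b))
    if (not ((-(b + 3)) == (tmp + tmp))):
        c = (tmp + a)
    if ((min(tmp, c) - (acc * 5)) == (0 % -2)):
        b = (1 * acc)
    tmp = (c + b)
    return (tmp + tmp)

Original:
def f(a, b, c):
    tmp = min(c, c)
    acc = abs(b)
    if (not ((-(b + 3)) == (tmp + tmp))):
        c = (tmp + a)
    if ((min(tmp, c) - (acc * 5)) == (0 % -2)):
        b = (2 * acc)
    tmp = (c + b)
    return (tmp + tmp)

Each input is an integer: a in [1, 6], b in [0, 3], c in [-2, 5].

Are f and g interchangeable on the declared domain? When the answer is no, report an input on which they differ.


Try a=1, b=1, c=5.
f: tmp := 5 | acc := 1 | (not ((-(b + 3)) == (tmp + tmp))): true | c := 6 | ((min(tmp, c) - (acc * 5)) == (0 % -2)): true | b := 2 | tmp := 8 | result 16
g: tmp := 5 | acc := 1 | (not ((-(b + 3)) == (tmp + tmp))): true | c := 6 | ((min(tmp, c) - (acc * 5)) == (0 % -2)): true | b := 1 | tmp := 7 | result 14
16 and 14 differ, so these are not the same function on this domain.
verdict: not equivalent; witness: a=1, b=1, c=5


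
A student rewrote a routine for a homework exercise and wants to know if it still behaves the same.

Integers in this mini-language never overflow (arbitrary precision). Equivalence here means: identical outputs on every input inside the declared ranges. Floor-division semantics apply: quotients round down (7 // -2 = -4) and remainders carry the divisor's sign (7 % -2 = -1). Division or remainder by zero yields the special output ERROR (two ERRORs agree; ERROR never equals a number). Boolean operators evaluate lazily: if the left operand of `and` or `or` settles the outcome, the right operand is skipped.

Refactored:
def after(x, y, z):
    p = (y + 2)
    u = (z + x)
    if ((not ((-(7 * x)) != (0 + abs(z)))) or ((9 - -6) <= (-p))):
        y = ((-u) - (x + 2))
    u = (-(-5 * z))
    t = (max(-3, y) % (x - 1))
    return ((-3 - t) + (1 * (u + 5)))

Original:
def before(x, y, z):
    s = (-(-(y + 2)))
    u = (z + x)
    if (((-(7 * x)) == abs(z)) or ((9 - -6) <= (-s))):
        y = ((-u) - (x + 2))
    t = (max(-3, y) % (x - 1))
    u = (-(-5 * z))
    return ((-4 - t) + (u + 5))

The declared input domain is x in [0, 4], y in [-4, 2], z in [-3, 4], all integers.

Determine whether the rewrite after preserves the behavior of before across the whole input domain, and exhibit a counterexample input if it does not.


Not equivalent: x=0, y=-4, z=-3 separates them (-14 vs -13).
before: s=-2, then u=-3, then (((-(7 * x)) == abs(z)) or ((9 - -6) <= (-s))) is false, then t=0, then u=-15, then returns -14
after: p=-2, then u=-3, then ((not ((-(7 * x)) != (0 + abs(z)))) or ((9 - -6) <= (-p))) is false, then u=-15, then t=0, then returns -13
verdict: not equivalent; witness: x=0, y=-4, z=-3


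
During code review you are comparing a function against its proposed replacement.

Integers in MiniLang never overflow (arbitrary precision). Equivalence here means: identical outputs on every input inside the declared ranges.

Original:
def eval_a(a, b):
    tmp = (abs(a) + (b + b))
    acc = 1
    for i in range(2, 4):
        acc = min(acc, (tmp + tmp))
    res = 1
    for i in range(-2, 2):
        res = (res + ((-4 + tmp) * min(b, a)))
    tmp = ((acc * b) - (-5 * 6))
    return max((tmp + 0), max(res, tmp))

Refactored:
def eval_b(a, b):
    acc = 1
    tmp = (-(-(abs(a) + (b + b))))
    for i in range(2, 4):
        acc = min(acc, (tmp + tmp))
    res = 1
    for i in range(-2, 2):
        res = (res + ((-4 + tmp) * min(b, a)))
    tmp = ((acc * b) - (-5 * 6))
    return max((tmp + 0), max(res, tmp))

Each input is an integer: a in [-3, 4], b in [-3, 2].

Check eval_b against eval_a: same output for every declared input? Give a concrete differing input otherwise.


Side by side, the visible changes include: same computation, different form.
As a probe, take a=-1, b=0: eval_a runs tmp becomes 1; next acc becomes 1; next at i=2:; next acc becomes 1; next at i=3:; next acc becomes 1; next res becomes 1; next at i=-2:; next res becomes 4; next at i=-1:; next res becomes 7; next at i=0:; next res becomes 10; next at i=1:; next res becomes 13; next tmp becomes 30; next final value 30; eval_b runs acc becomes 1; next tmp becomes 1; next at i=2:; next acc becomes 1; next at i=3:; next acc becomes 1; next res becomes 1; next at i=-2:; next res becomes 4; next at i=-1:; next res becomes 7; next at i=0:; next res becomes 10; next at i=1:; next res becomes 13; next tmp becomes 30; next final value 30; both end at 30.
An exhaustive pass over the 48 declared inputs shows identical outputs.
verdict: equivalent


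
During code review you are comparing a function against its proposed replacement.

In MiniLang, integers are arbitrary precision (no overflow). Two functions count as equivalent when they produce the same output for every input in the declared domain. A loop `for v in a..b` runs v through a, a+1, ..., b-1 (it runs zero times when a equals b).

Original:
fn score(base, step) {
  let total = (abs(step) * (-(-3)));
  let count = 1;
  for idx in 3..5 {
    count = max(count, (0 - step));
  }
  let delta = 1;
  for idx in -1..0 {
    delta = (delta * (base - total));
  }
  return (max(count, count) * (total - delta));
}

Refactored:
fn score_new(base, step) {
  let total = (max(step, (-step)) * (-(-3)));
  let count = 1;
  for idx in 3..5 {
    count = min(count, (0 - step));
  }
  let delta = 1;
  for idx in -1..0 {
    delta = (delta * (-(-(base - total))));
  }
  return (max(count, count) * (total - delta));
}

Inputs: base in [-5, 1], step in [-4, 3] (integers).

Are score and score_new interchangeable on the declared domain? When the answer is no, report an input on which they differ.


Input base=-5, step=-4: 116 from score versus 29 from score_new.
verdict: not equivalent; witness: base=-5, step=-4


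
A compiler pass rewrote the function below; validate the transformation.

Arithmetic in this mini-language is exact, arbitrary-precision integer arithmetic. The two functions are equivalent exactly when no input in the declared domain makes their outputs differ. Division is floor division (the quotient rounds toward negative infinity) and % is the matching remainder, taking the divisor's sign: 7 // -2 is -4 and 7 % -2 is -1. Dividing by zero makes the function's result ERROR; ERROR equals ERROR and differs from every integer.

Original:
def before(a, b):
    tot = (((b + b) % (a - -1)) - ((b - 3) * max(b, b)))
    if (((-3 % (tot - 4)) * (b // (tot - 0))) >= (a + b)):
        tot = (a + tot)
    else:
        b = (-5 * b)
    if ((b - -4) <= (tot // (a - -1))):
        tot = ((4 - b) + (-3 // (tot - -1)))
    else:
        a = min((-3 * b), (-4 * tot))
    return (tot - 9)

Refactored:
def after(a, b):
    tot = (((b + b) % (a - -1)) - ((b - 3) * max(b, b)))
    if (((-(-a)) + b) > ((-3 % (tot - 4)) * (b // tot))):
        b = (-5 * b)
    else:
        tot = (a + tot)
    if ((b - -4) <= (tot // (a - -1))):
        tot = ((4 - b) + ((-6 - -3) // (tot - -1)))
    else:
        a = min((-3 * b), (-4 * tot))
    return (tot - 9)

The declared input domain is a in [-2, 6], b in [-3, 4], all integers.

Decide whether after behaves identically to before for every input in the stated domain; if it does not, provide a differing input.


Side by side, the visible changes include: comparison usage differs, constant usage differs.
One worked example (a=4, b=-2) — before: tot = -9; (((-3 % (tot - 4)) * (b // (tot - 0))) >= (a + b)) -> false; b = 10; ((b - -4) <= (tot // (a - -1))) -> false; a = -30; return -18; after: tot = -9; (((-(-a)) + b) > ((-3 % (tot - 4)) * (b // tot))) -> true; b = 10; ((b - -4) <= (tot // (a - -1))) -> false; a = -30; return -18; agreement on -18.
Every one of the 72 inputs gives matching results.
verdict: equivalent
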